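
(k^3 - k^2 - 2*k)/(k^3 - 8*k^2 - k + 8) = k*(k - 2)/(k^2 - 9*k + 8)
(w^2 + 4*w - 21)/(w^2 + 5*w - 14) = (w - 3)/(w - 2)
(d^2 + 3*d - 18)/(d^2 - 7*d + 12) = (d + 6)/(d - 4)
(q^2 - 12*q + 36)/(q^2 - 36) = (q - 6)/(q + 6)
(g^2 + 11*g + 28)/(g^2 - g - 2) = (g^2 + 11*g + 28)/(g^2 - g - 2)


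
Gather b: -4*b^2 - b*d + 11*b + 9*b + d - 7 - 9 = -4*b^2 + b*(20 - d) + d - 16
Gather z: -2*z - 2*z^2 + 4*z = -2*z^2 + 2*z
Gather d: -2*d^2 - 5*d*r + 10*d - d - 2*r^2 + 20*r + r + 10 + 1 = -2*d^2 + d*(9 - 5*r) - 2*r^2 + 21*r + 11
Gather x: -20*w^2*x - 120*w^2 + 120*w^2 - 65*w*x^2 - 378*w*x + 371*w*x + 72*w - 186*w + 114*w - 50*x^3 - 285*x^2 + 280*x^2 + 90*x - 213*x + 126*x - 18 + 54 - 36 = -50*x^3 + x^2*(-65*w - 5) + x*(-20*w^2 - 7*w + 3)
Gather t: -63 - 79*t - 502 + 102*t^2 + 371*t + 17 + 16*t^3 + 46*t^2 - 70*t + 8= 16*t^3 + 148*t^2 + 222*t - 540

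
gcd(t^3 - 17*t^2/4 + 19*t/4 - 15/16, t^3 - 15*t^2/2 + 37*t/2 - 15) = t - 5/2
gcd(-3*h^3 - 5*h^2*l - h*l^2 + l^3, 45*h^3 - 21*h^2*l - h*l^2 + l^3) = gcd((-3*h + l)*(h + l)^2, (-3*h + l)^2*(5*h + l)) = 3*h - l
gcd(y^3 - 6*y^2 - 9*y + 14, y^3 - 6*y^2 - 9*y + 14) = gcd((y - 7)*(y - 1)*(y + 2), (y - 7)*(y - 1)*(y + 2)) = y^3 - 6*y^2 - 9*y + 14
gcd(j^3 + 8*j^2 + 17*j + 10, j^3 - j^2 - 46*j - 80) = j^2 + 7*j + 10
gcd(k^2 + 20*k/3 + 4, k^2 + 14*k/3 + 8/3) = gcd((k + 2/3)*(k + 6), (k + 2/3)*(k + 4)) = k + 2/3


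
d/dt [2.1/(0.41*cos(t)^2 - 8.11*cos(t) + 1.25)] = (1.722*cos(t) - 17.031)*sin(t)/(0.41*cos(t)^2 - 8.11*cos(t) + 1.25)^2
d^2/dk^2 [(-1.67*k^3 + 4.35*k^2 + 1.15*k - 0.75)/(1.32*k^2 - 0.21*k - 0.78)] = (1.4210854715202e-14*k^4 + 2.833002*k^3 + 17.390484*k^2 + 2.255472*k + 3.30579)/(2.299968*k^6 - 1.097712*k^5 - 3.90258*k^4 + 1.288035*k^3 + 2.30607*k^2 - 0.383292*k - 0.474552)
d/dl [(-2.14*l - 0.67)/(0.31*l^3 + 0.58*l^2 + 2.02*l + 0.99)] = (1.3268*l^3 + 1.8643*l^2 + 0.7772*l - 0.7652)/(0.0961*l^6 + 0.3596*l^5 + 1.5888*l^4 + 2.957*l^3 + 5.2288*l^2 + 3.9996*l + 0.9801)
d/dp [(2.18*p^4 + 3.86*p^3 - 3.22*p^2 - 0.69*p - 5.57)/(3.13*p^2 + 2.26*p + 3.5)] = (13.6468*p^5 + 26.8622*p^4 + 47.9672*p^3 + 35.4125*p^2 + 12.3282*p + 10.1732)/(9.7969*p^4 + 14.1476*p^3 + 27.0176*p^2 + 15.82*p + 12.25)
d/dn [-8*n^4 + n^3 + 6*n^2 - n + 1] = -32*n^3 + 3*n^2 + 12*n - 1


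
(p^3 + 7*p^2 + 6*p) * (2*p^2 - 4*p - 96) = 2*p^5 + 10*p^4 - 112*p^3 - 696*p^2 - 576*p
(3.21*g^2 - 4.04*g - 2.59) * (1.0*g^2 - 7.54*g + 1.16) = 3.21*g^4 - 28.2434*g^3 + 31.5952*g^2 + 14.8422*g - 3.0044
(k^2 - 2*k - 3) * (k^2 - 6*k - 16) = k^4 - 8*k^3 - 7*k^2 + 50*k + 48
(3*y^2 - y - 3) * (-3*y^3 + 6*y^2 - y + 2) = -9*y^5 + 21*y^4 - 11*y^2 + y - 6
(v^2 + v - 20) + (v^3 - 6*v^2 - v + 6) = v^3 - 5*v^2 - 14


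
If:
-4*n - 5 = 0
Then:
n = -5/4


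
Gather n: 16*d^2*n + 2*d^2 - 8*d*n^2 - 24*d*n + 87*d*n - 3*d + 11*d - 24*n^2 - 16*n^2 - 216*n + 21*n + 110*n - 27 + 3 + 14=2*d^2 + 8*d + n^2*(-8*d - 40) + n*(16*d^2 + 63*d - 85) - 10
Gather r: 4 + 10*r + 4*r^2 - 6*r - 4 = 4*r^2 + 4*r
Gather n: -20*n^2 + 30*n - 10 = -20*n^2 + 30*n - 10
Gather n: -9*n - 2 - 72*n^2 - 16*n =-72*n^2 - 25*n - 2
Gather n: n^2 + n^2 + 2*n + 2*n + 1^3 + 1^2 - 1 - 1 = 2*n^2 + 4*n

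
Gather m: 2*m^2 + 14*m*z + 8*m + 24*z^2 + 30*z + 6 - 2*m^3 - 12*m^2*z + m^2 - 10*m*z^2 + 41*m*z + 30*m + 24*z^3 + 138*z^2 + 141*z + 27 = -2*m^3 + m^2*(3 - 12*z) + m*(-10*z^2 + 55*z + 38) + 24*z^3 + 162*z^2 + 171*z + 33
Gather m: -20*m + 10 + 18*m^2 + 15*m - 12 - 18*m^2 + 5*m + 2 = 0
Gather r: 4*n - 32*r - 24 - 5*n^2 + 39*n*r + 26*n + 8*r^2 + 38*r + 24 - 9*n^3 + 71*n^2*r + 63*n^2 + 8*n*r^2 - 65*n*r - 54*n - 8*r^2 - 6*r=-9*n^3 + 58*n^2 + 8*n*r^2 - 24*n + r*(71*n^2 - 26*n)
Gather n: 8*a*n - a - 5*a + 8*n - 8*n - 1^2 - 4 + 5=8*a*n - 6*a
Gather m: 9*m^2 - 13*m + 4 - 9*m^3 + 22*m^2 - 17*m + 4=-9*m^3 + 31*m^2 - 30*m + 8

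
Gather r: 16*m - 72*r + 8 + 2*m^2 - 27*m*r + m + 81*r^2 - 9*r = 2*m^2 + 17*m + 81*r^2 + r*(-27*m - 81) + 8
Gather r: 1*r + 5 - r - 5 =0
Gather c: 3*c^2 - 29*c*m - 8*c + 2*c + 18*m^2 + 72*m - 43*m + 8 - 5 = 3*c^2 + c*(-29*m - 6) + 18*m^2 + 29*m + 3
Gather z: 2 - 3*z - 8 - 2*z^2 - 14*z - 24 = -2*z^2 - 17*z - 30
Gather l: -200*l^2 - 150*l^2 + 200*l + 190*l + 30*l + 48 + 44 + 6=-350*l^2 + 420*l + 98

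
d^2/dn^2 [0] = 0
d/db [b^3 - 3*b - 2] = 3*b^2 - 3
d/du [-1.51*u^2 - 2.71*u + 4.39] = -3.02*u - 2.71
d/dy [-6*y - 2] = -6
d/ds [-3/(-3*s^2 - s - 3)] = 3*(-6*s - 1)/(3*s^2 + s + 3)^2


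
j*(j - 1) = j^2 - j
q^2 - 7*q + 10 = (q - 5)*(q - 2)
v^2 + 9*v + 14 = (v + 2)*(v + 7)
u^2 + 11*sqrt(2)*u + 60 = (u + 5*sqrt(2))*(u + 6*sqrt(2))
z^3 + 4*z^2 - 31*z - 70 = (z - 5)*(z + 2)*(z + 7)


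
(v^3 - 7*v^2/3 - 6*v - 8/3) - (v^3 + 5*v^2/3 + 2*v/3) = -4*v^2 - 20*v/3 - 8/3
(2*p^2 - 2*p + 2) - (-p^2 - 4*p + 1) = 3*p^2 + 2*p + 1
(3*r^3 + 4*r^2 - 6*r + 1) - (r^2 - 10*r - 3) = 3*r^3 + 3*r^2 + 4*r + 4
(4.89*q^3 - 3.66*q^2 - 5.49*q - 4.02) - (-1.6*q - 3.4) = 4.89*q^3 - 3.66*q^2 - 3.89*q - 0.62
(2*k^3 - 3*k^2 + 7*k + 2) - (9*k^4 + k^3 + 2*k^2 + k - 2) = -9*k^4 + k^3 - 5*k^2 + 6*k + 4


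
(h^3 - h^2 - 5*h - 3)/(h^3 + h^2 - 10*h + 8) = (h^3 - h^2 - 5*h - 3)/(h^3 + h^2 - 10*h + 8)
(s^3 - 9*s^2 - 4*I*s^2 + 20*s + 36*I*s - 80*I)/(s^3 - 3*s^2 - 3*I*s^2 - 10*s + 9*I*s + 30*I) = (s^2 - 4*s*(1 + I) + 16*I)/(s^2 + s*(2 - 3*I) - 6*I)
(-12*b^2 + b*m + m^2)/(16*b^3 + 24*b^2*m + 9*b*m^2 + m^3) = (-3*b + m)/(4*b^2 + 5*b*m + m^2)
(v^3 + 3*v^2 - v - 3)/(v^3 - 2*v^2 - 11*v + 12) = (v + 1)/(v - 4)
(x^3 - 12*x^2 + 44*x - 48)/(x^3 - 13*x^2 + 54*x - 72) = (x - 2)/(x - 3)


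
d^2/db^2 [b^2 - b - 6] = 2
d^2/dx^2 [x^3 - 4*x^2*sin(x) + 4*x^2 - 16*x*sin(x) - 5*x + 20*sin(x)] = 4*x^2*sin(x) - 16*sqrt(2)*x*cos(x + pi/4) + 6*x - 28*sin(x) - 32*cos(x) + 8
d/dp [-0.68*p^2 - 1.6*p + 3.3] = -1.36*p - 1.6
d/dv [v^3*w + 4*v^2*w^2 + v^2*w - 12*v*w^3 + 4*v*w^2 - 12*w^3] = w*(3*v^2 + 8*v*w + 2*v - 12*w^2 + 4*w)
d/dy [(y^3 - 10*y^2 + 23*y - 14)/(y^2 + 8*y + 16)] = (y^3 + 12*y^2 - 103*y + 120)/(y^3 + 12*y^2 + 48*y + 64)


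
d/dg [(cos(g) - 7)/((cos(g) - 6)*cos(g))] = (sin(g) + 42*sin(g)/cos(g)^2 - 14*tan(g))/(cos(g) - 6)^2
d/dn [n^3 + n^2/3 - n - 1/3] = 3*n^2 + 2*n/3 - 1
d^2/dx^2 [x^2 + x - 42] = 2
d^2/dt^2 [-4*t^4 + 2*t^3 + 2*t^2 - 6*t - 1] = -48*t^2 + 12*t + 4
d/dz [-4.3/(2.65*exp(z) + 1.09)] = 11.395*exp(z)/(2.65*exp(z) + 1.09)^2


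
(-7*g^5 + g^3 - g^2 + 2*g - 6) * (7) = -49*g^5 + 7*g^3 - 7*g^2 + 14*g - 42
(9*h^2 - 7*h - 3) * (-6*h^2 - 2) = -54*h^4 + 42*h^3 + 14*h + 6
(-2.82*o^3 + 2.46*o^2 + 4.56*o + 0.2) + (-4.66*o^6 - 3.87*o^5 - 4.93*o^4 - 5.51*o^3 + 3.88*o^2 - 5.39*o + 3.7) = -4.66*o^6 - 3.87*o^5 - 4.93*o^4 - 8.33*o^3 + 6.34*o^2 - 0.83*o + 3.9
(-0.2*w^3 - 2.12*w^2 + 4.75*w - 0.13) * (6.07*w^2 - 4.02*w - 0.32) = -1.214*w^5 - 12.0644*w^4 + 37.4189*w^3 - 19.2057*w^2 - 0.9974*w + 0.0416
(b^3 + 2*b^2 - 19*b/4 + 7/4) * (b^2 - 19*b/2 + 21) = b^5 - 15*b^4/2 - 11*b^3/4 + 711*b^2/8 - 931*b/8 + 147/4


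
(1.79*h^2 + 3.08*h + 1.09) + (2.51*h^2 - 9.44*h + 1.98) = 4.3*h^2 - 6.36*h + 3.07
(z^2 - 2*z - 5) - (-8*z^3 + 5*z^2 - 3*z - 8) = 8*z^3 - 4*z^2 + z + 3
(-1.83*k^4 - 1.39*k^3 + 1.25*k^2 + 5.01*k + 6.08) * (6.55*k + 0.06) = -11.9865*k^5 - 9.2143*k^4 + 8.1041*k^3 + 32.8905*k^2 + 40.1246*k + 0.3648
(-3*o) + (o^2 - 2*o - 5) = o^2 - 5*o - 5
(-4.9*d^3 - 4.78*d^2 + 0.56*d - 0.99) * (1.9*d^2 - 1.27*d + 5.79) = -9.31*d^5 - 2.859*d^4 - 21.2364*d^3 - 30.2684*d^2 + 4.4997*d - 5.7321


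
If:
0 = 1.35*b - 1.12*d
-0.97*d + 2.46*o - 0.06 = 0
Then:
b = 2.10400916380298*o - 0.0513172966781214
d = 2.5360824742268*o - 0.0618556701030928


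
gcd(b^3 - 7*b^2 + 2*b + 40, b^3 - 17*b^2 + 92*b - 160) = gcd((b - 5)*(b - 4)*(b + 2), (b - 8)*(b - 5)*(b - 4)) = b^2 - 9*b + 20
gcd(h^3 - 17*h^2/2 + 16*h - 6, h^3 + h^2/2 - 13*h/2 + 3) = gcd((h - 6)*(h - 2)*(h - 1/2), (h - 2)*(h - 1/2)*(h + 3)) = h^2 - 5*h/2 + 1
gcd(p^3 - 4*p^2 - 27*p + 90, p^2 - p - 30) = p^2 - p - 30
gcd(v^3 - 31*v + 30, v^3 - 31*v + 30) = v^3 - 31*v + 30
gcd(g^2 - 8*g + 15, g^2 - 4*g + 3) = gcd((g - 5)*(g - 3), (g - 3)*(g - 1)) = g - 3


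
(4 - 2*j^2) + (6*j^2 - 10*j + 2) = 4*j^2 - 10*j + 6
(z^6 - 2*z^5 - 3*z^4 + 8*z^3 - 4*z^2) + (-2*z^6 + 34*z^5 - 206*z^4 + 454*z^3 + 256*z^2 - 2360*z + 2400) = -z^6 + 32*z^5 - 209*z^4 + 462*z^3 + 252*z^2 - 2360*z + 2400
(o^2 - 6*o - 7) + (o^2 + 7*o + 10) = 2*o^2 + o + 3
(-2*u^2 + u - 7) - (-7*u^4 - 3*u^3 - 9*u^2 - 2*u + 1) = 7*u^4 + 3*u^3 + 7*u^2 + 3*u - 8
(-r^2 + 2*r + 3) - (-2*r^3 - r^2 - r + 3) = 2*r^3 + 3*r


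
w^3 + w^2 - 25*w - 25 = (w - 5)*(w + 1)*(w + 5)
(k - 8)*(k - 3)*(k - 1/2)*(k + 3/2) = k^4 - 10*k^3 + 49*k^2/4 + 129*k/4 - 18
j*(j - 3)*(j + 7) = j^3 + 4*j^2 - 21*j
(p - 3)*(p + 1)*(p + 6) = p^3 + 4*p^2 - 15*p - 18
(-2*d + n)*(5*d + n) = -10*d^2 + 3*d*n + n^2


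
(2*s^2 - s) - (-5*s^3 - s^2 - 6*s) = 5*s^3 + 3*s^2 + 5*s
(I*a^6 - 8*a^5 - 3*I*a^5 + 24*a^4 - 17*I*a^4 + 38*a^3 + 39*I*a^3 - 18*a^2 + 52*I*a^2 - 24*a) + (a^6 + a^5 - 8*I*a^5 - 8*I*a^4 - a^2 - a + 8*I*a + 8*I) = a^6 + I*a^6 - 7*a^5 - 11*I*a^5 + 24*a^4 - 25*I*a^4 + 38*a^3 + 39*I*a^3 - 19*a^2 + 52*I*a^2 - 25*a + 8*I*a + 8*I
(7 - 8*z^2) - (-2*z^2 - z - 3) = -6*z^2 + z + 10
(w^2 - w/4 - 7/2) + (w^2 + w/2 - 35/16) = 2*w^2 + w/4 - 91/16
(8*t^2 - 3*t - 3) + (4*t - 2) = 8*t^2 + t - 5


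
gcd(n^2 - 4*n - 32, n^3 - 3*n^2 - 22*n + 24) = n + 4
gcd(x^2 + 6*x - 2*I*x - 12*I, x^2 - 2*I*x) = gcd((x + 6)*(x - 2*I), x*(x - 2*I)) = x - 2*I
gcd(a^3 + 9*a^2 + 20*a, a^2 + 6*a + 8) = a + 4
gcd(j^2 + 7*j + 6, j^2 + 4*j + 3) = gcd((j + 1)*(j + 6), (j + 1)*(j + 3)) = j + 1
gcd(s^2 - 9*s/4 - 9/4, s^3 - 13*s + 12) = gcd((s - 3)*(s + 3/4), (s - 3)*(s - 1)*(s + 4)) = s - 3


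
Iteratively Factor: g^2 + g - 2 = (g - 1)*(g + 2)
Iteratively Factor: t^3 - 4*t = (t - 2)*(t^2 + 2*t) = (t - 2)*(t + 2)*(t)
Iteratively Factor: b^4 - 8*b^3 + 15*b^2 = (b)*(b^3 - 8*b^2 + 15*b) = b*(b - 3)*(b^2 - 5*b) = b^2*(b - 3)*(b - 5)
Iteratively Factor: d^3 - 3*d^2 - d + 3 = (d + 1)*(d^2 - 4*d + 3) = (d - 1)*(d + 1)*(d - 3)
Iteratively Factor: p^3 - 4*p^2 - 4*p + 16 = (p - 4)*(p^2 - 4) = (p - 4)*(p + 2)*(p - 2)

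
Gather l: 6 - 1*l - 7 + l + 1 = 0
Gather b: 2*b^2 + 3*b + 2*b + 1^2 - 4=2*b^2 + 5*b - 3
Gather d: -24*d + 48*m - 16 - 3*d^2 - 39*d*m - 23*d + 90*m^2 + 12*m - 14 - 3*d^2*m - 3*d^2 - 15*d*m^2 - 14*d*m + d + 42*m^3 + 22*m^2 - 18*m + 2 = d^2*(-3*m - 6) + d*(-15*m^2 - 53*m - 46) + 42*m^3 + 112*m^2 + 42*m - 28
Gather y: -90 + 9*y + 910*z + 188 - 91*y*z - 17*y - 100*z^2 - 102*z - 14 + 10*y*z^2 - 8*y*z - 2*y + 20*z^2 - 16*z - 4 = y*(10*z^2 - 99*z - 10) - 80*z^2 + 792*z + 80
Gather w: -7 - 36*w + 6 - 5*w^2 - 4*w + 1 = -5*w^2 - 40*w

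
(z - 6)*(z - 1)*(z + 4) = z^3 - 3*z^2 - 22*z + 24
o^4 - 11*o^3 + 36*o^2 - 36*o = o*(o - 6)*(o - 3)*(o - 2)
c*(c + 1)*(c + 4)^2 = c^4 + 9*c^3 + 24*c^2 + 16*c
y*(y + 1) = y^2 + y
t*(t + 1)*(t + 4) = t^3 + 5*t^2 + 4*t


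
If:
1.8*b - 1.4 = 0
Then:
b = 0.78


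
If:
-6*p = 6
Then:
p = -1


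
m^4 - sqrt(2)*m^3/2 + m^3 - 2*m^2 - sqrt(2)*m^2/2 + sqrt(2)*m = m*(m - 1)*(m + 2)*(m - sqrt(2)/2)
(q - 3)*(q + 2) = q^2 - q - 6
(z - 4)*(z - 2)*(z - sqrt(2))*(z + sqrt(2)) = z^4 - 6*z^3 + 6*z^2 + 12*z - 16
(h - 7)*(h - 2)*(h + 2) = h^3 - 7*h^2 - 4*h + 28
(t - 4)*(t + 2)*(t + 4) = t^3 + 2*t^2 - 16*t - 32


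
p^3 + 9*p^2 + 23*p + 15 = (p + 1)*(p + 3)*(p + 5)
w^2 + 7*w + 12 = (w + 3)*(w + 4)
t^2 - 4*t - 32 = (t - 8)*(t + 4)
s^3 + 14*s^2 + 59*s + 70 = (s + 2)*(s + 5)*(s + 7)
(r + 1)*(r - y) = r^2 - r*y + r - y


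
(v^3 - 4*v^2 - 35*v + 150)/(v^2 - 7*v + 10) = (v^2 + v - 30)/(v - 2)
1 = 1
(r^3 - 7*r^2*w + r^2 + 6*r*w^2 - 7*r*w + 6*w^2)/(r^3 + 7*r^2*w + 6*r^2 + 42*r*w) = (r^3 - 7*r^2*w + r^2 + 6*r*w^2 - 7*r*w + 6*w^2)/(r*(r^2 + 7*r*w + 6*r + 42*w))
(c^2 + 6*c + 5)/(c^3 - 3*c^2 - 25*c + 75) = (c + 1)/(c^2 - 8*c + 15)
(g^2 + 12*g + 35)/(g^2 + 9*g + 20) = (g + 7)/(g + 4)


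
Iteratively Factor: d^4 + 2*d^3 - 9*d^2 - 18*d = (d + 3)*(d^3 - d^2 - 6*d) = (d - 3)*(d + 3)*(d^2 + 2*d) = (d - 3)*(d + 2)*(d + 3)*(d)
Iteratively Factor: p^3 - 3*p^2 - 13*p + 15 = (p - 5)*(p^2 + 2*p - 3) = (p - 5)*(p + 3)*(p - 1)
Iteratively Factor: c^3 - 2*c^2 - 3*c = (c + 1)*(c^2 - 3*c) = (c - 3)*(c + 1)*(c)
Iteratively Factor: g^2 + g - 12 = (g - 3)*(g + 4)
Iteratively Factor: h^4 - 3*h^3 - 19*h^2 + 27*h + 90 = (h + 2)*(h^3 - 5*h^2 - 9*h + 45) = (h - 3)*(h + 2)*(h^2 - 2*h - 15) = (h - 5)*(h - 3)*(h + 2)*(h + 3)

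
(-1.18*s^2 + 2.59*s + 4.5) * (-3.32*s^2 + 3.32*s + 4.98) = 3.9176*s^4 - 12.5164*s^3 - 12.2176*s^2 + 27.8382*s + 22.41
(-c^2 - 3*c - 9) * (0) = 0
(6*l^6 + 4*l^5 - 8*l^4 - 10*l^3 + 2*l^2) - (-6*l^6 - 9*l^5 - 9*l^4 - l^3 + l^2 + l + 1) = 12*l^6 + 13*l^5 + l^4 - 9*l^3 + l^2 - l - 1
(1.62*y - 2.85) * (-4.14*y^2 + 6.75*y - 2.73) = -6.7068*y^3 + 22.734*y^2 - 23.6601*y + 7.7805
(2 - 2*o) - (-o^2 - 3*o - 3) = o^2 + o + 5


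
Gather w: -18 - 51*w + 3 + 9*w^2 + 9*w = 9*w^2 - 42*w - 15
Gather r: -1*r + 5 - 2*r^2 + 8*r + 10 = -2*r^2 + 7*r + 15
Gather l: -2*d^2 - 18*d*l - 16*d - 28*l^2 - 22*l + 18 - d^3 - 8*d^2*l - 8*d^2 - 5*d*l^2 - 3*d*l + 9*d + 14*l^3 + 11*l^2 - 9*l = -d^3 - 10*d^2 - 7*d + 14*l^3 + l^2*(-5*d - 17) + l*(-8*d^2 - 21*d - 31) + 18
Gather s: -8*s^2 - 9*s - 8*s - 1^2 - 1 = -8*s^2 - 17*s - 2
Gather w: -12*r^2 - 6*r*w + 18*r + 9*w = -12*r^2 + 18*r + w*(9 - 6*r)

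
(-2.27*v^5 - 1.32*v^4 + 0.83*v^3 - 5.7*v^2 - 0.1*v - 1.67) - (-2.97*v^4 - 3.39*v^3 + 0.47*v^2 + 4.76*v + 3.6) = -2.27*v^5 + 1.65*v^4 + 4.22*v^3 - 6.17*v^2 - 4.86*v - 5.27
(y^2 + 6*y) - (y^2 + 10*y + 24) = -4*y - 24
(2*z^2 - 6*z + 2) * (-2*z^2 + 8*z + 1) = -4*z^4 + 28*z^3 - 50*z^2 + 10*z + 2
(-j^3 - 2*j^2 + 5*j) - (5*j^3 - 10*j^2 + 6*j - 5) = -6*j^3 + 8*j^2 - j + 5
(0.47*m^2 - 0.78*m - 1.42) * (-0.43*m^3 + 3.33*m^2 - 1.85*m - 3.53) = -0.2021*m^5 + 1.9005*m^4 - 2.8563*m^3 - 4.9447*m^2 + 5.3804*m + 5.0126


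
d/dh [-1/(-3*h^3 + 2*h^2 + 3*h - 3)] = (-9*h^2 + 4*h + 3)/(3*h^3 - 2*h^2 - 3*h + 3)^2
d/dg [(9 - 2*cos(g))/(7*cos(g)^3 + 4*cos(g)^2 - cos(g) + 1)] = (-28*cos(g)^3 + 181*cos(g)^2 + 72*cos(g) - 7)*sin(g)/(7*cos(g)^3 + 4*cos(g)^2 - cos(g) + 1)^2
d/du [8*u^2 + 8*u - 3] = 16*u + 8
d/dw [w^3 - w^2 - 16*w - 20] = 3*w^2 - 2*w - 16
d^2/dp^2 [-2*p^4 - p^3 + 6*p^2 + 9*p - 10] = -24*p^2 - 6*p + 12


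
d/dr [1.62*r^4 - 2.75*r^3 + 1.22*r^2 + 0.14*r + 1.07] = 6.48*r^3 - 8.25*r^2 + 2.44*r + 0.14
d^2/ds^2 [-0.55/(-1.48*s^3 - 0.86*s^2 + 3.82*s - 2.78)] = (-(4.884*s + 0.946)*(1.48*s^3 + 0.86*s^2 - 3.82*s + 2.78) + 0.55*(4.44*s^2 + 1.72*s - 3.82)*(8.88*s^2 + 3.44*s - 7.64))/(1.48*s^3 + 0.86*s^2 - 3.82*s + 2.78)^3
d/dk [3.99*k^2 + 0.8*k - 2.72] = 7.98*k + 0.8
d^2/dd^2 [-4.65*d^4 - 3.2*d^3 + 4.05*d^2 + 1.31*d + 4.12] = -55.8*d^2 - 19.2*d + 8.1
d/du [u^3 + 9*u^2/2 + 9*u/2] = 3*u^2 + 9*u + 9/2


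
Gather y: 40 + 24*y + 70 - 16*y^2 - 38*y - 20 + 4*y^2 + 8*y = -12*y^2 - 6*y + 90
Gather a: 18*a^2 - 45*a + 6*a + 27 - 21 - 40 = 18*a^2 - 39*a - 34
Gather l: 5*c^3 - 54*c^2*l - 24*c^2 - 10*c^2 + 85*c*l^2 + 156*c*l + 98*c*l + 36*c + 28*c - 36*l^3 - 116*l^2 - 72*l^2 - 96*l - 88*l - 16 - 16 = 5*c^3 - 34*c^2 + 64*c - 36*l^3 + l^2*(85*c - 188) + l*(-54*c^2 + 254*c - 184) - 32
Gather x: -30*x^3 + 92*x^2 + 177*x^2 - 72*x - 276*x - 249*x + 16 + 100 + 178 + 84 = -30*x^3 + 269*x^2 - 597*x + 378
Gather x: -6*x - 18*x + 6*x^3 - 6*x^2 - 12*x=6*x^3 - 6*x^2 - 36*x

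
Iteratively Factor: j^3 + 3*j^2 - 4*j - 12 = (j + 3)*(j^2 - 4) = (j - 2)*(j + 3)*(j + 2)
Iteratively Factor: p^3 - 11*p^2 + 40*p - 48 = (p - 4)*(p^2 - 7*p + 12) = (p - 4)^2*(p - 3)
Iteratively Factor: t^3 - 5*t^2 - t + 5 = (t - 1)*(t^2 - 4*t - 5) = (t - 1)*(t + 1)*(t - 5)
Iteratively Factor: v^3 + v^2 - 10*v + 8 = (v - 2)*(v^2 + 3*v - 4) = (v - 2)*(v - 1)*(v + 4)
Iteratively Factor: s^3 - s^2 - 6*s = (s - 3)*(s^2 + 2*s) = (s - 3)*(s + 2)*(s)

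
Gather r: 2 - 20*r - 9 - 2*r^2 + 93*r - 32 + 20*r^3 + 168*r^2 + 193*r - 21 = 20*r^3 + 166*r^2 + 266*r - 60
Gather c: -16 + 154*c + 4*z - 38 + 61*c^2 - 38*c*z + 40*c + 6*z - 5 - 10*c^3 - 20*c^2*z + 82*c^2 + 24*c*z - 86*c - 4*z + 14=-10*c^3 + c^2*(143 - 20*z) + c*(108 - 14*z) + 6*z - 45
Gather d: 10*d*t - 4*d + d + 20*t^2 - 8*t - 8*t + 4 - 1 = d*(10*t - 3) + 20*t^2 - 16*t + 3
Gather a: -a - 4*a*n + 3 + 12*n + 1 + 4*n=a*(-4*n - 1) + 16*n + 4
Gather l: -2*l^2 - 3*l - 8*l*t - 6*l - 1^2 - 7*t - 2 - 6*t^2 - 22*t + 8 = -2*l^2 + l*(-8*t - 9) - 6*t^2 - 29*t + 5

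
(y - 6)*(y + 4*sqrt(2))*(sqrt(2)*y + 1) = sqrt(2)*y^3 - 6*sqrt(2)*y^2 + 9*y^2 - 54*y + 4*sqrt(2)*y - 24*sqrt(2)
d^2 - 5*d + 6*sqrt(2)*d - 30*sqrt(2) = (d - 5)*(d + 6*sqrt(2))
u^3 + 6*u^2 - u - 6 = (u - 1)*(u + 1)*(u + 6)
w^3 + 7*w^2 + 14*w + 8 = (w + 1)*(w + 2)*(w + 4)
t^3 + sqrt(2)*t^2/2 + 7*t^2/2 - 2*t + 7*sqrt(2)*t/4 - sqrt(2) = (t - 1/2)*(t + 4)*(t + sqrt(2)/2)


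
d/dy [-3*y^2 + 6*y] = 6 - 6*y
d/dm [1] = 0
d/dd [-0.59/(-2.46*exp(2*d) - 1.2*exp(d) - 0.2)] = (-2.9028*exp(d) - 0.708)*exp(d)/(2.46*exp(2*d) + 1.2*exp(d) + 0.2)^2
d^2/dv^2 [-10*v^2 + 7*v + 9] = -20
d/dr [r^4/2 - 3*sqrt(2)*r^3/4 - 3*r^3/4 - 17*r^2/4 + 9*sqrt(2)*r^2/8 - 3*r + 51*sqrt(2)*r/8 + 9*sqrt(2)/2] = 2*r^3 - 9*sqrt(2)*r^2/4 - 9*r^2/4 - 17*r/2 + 9*sqrt(2)*r/4 - 3 + 51*sqrt(2)/8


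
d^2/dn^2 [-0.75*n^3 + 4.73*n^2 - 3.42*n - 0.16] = 9.46 - 4.5*n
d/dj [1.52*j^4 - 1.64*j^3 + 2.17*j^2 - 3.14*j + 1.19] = 6.08*j^3 - 4.92*j^2 + 4.34*j - 3.14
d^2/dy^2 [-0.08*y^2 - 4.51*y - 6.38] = -0.160000000000000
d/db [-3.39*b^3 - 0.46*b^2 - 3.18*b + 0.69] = -10.17*b^2 - 0.92*b - 3.18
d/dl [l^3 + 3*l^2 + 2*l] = 3*l^2 + 6*l + 2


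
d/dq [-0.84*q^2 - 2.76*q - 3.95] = -1.68*q - 2.76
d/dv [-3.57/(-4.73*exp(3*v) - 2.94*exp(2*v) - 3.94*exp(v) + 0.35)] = (-50.6583*exp(2*v) - 20.9916*exp(v) - 14.0658)*exp(v)/(4.73*exp(3*v) + 2.94*exp(2*v) + 3.94*exp(v) - 0.35)^2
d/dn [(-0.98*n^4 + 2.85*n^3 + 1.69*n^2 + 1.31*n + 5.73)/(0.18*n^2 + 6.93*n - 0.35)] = (-0.3528*n^5 - 19.8612*n^4 + 40.873*n^3 + 8.4834*n^2 - 3.2458*n - 40.1674)/(0.0324*n^4 + 2.4948*n^3 + 47.8989*n^2 - 4.851*n + 0.1225)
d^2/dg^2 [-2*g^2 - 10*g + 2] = -4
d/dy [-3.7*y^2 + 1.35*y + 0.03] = 1.35 - 7.4*y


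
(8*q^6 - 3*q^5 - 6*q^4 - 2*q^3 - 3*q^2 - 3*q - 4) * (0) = 0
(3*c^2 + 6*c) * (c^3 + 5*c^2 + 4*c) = 3*c^5 + 21*c^4 + 42*c^3 + 24*c^2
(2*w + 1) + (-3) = 2*w - 2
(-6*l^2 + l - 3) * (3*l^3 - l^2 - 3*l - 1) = -18*l^5 + 9*l^4 + 8*l^3 + 6*l^2 + 8*l + 3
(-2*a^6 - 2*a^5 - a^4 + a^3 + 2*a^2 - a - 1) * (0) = 0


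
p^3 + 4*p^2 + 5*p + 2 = (p + 1)^2*(p + 2)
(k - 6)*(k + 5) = k^2 - k - 30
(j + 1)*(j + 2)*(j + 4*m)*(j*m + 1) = j^4*m + 4*j^3*m^2 + 3*j^3*m + j^3 + 12*j^2*m^2 + 6*j^2*m + 3*j^2 + 8*j*m^2 + 12*j*m + 2*j + 8*m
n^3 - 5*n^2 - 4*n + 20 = (n - 5)*(n - 2)*(n + 2)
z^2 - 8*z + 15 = (z - 5)*(z - 3)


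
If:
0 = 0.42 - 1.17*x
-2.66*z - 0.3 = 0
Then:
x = 0.36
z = -0.11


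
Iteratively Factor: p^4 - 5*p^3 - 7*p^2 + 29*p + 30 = (p - 5)*(p^3 - 7*p - 6) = (p - 5)*(p - 3)*(p^2 + 3*p + 2) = (p - 5)*(p - 3)*(p + 2)*(p + 1)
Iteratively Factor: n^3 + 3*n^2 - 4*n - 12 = (n + 2)*(n^2 + n - 6) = (n + 2)*(n + 3)*(n - 2)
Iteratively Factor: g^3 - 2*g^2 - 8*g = (g - 4)*(g^2 + 2*g) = (g - 4)*(g + 2)*(g)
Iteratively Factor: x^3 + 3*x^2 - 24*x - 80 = (x + 4)*(x^2 - x - 20) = (x + 4)^2*(x - 5)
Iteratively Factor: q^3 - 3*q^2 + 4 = (q + 1)*(q^2 - 4*q + 4) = (q - 2)*(q + 1)*(q - 2)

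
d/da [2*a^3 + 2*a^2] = 2*a*(3*a + 2)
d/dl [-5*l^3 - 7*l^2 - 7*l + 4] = -15*l^2 - 14*l - 7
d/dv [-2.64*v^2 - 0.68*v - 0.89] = -5.28*v - 0.68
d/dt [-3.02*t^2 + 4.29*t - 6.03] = 4.29 - 6.04*t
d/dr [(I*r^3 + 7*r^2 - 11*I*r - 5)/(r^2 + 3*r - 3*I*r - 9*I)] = (I*r^4 + r^3*(6 + 6*I) + r^2*(48 - 10*I) + r*(10 - 126*I) - 84 - 15*I)/(r^4 + r^3*(6 - 6*I) - 36*I*r^2 + r*(-54 - 54*I) - 81)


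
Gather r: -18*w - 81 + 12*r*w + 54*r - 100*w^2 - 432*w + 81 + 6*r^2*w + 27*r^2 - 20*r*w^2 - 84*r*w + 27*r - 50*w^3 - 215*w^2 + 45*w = r^2*(6*w + 27) + r*(-20*w^2 - 72*w + 81) - 50*w^3 - 315*w^2 - 405*w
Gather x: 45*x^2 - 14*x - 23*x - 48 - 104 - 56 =45*x^2 - 37*x - 208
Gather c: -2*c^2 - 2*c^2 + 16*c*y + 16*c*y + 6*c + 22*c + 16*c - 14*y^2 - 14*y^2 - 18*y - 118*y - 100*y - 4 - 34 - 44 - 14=-4*c^2 + c*(32*y + 44) - 28*y^2 - 236*y - 96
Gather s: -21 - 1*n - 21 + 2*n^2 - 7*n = 2*n^2 - 8*n - 42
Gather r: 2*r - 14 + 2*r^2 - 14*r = 2*r^2 - 12*r - 14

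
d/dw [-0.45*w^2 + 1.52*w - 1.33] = 1.52 - 0.9*w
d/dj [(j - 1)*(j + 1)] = 2*j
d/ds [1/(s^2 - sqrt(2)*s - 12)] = (-2*s + sqrt(2))/(-s^2 + sqrt(2)*s + 12)^2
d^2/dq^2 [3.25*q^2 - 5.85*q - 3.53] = 6.50000000000000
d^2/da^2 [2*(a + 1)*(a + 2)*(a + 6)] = 12*a + 36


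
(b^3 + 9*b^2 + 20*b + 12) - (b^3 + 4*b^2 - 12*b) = 5*b^2 + 32*b + 12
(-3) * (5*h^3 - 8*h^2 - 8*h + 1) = -15*h^3 + 24*h^2 + 24*h - 3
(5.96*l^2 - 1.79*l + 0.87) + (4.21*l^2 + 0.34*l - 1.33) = 10.17*l^2 - 1.45*l - 0.46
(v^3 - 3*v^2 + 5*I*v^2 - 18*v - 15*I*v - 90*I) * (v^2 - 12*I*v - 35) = v^5 - 3*v^4 - 7*I*v^4 + 7*v^3 + 21*I*v^3 - 75*v^2 - 49*I*v^2 - 450*v + 525*I*v + 3150*I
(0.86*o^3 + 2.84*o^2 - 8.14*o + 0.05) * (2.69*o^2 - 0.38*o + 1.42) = 2.3134*o^5 + 7.3128*o^4 - 21.7546*o^3 + 7.2605*o^2 - 11.5778*o + 0.071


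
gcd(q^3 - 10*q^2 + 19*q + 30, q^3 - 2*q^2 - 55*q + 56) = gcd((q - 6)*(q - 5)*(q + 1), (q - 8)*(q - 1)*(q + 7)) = 1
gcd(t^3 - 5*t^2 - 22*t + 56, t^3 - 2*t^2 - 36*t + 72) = t - 2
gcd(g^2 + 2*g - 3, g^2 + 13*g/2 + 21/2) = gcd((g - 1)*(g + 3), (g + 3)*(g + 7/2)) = g + 3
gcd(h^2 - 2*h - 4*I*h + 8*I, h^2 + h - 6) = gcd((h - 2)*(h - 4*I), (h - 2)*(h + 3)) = h - 2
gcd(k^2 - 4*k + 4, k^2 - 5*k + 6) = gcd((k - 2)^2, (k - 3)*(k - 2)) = k - 2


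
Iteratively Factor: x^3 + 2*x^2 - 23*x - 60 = (x - 5)*(x^2 + 7*x + 12) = (x - 5)*(x + 4)*(x + 3)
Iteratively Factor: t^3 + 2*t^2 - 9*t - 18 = (t + 2)*(t^2 - 9) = (t - 3)*(t + 2)*(t + 3)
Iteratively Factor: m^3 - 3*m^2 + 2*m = (m)*(m^2 - 3*m + 2) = m*(m - 2)*(m - 1)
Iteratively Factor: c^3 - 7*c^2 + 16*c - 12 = (c - 3)*(c^2 - 4*c + 4) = (c - 3)*(c - 2)*(c - 2)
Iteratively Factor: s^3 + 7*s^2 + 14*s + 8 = (s + 4)*(s^2 + 3*s + 2) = (s + 1)*(s + 4)*(s + 2)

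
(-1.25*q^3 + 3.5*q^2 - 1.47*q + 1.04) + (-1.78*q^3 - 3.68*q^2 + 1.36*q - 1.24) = -3.03*q^3 - 0.18*q^2 - 0.11*q - 0.2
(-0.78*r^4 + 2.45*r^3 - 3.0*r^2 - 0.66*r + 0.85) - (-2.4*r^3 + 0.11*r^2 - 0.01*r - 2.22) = -0.78*r^4 + 4.85*r^3 - 3.11*r^2 - 0.65*r + 3.07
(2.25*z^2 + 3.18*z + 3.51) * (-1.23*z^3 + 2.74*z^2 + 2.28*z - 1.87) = -2.7675*z^5 + 2.2536*z^4 + 9.5259*z^3 + 12.6603*z^2 + 2.0562*z - 6.5637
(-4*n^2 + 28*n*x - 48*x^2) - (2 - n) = -4*n^2 + 28*n*x + n - 48*x^2 - 2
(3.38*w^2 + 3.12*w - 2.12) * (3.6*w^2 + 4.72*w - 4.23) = 12.168*w^4 + 27.1856*w^3 - 7.203*w^2 - 23.204*w + 8.9676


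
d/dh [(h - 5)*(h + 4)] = 2*h - 1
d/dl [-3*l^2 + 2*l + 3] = 2 - 6*l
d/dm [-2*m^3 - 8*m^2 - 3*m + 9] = -6*m^2 - 16*m - 3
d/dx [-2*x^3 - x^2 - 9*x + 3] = -6*x^2 - 2*x - 9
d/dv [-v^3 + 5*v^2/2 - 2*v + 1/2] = -3*v^2 + 5*v - 2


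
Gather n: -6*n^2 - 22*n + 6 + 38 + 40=-6*n^2 - 22*n + 84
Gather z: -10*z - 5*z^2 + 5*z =-5*z^2 - 5*z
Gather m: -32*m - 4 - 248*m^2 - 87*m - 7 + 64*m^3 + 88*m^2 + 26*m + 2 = 64*m^3 - 160*m^2 - 93*m - 9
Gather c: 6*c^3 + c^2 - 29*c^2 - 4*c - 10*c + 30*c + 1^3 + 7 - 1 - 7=6*c^3 - 28*c^2 + 16*c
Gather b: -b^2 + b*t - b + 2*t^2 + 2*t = -b^2 + b*(t - 1) + 2*t^2 + 2*t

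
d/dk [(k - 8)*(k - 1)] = 2*k - 9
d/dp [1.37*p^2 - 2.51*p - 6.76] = 2.74*p - 2.51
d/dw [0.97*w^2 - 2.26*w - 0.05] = 1.94*w - 2.26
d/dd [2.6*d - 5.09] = 2.60000000000000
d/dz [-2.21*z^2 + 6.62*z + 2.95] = 6.62 - 4.42*z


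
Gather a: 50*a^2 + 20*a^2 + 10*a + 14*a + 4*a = 70*a^2 + 28*a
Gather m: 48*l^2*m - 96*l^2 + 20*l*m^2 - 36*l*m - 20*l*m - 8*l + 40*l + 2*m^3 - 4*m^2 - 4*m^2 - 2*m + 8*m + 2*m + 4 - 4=-96*l^2 + 32*l + 2*m^3 + m^2*(20*l - 8) + m*(48*l^2 - 56*l + 8)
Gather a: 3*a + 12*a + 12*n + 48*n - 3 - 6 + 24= 15*a + 60*n + 15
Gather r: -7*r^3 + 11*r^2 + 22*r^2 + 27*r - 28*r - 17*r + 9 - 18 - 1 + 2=-7*r^3 + 33*r^2 - 18*r - 8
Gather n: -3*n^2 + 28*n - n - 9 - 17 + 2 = -3*n^2 + 27*n - 24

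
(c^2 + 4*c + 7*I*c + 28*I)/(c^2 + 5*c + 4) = (c + 7*I)/(c + 1)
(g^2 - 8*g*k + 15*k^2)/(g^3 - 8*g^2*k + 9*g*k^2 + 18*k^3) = (g - 5*k)/(g^2 - 5*g*k - 6*k^2)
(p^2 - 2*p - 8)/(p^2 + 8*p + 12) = (p - 4)/(p + 6)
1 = 1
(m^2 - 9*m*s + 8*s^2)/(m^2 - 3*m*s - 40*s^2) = (m - s)/(m + 5*s)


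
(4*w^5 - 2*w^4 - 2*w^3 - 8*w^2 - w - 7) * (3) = 12*w^5 - 6*w^4 - 6*w^3 - 24*w^2 - 3*w - 21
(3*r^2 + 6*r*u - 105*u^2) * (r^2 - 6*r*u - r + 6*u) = 3*r^4 - 12*r^3*u - 3*r^3 - 141*r^2*u^2 + 12*r^2*u + 630*r*u^3 + 141*r*u^2 - 630*u^3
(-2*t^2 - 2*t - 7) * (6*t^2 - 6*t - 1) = -12*t^4 - 28*t^2 + 44*t + 7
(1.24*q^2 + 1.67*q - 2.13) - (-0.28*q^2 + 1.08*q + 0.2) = 1.52*q^2 + 0.59*q - 2.33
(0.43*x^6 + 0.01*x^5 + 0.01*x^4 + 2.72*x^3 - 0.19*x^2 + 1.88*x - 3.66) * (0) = 0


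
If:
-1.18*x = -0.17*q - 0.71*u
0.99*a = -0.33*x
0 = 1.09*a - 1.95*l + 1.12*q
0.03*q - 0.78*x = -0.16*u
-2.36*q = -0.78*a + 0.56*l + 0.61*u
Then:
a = 0.00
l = 0.00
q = 0.00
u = 0.00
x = 0.00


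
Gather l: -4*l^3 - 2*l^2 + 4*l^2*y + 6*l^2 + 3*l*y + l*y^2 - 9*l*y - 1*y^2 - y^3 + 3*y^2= -4*l^3 + l^2*(4*y + 4) + l*(y^2 - 6*y) - y^3 + 2*y^2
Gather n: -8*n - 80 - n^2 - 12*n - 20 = -n^2 - 20*n - 100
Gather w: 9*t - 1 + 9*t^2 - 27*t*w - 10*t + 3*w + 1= 9*t^2 - t + w*(3 - 27*t)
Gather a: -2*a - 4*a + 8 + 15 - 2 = 21 - 6*a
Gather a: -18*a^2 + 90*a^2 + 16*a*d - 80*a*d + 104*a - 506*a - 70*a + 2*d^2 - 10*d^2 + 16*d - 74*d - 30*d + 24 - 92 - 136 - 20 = 72*a^2 + a*(-64*d - 472) - 8*d^2 - 88*d - 224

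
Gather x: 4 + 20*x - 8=20*x - 4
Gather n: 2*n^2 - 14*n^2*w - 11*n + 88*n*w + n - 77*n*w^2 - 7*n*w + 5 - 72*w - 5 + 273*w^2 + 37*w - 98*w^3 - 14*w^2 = n^2*(2 - 14*w) + n*(-77*w^2 + 81*w - 10) - 98*w^3 + 259*w^2 - 35*w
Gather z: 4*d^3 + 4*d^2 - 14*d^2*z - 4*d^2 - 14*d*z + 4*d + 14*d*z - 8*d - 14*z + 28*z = 4*d^3 - 4*d + z*(14 - 14*d^2)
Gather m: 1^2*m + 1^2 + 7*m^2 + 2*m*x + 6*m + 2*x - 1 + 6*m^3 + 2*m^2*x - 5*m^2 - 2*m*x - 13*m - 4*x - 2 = 6*m^3 + m^2*(2*x + 2) - 6*m - 2*x - 2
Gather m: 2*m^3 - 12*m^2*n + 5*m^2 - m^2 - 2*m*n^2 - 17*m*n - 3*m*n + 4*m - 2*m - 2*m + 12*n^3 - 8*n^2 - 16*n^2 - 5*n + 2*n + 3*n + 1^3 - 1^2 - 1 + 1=2*m^3 + m^2*(4 - 12*n) + m*(-2*n^2 - 20*n) + 12*n^3 - 24*n^2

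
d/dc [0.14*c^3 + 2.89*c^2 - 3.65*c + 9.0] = 0.42*c^2 + 5.78*c - 3.65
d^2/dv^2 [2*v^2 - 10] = 4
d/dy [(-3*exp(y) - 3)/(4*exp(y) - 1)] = 15*exp(y)/(4*exp(y) - 1)^2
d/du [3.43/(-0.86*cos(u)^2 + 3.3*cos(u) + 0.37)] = (11.319 - 5.8996*cos(u))*sin(u)/(-0.86*cos(u)^2 + 3.3*cos(u) + 0.37)^2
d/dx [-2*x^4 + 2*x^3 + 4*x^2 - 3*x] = -8*x^3 + 6*x^2 + 8*x - 3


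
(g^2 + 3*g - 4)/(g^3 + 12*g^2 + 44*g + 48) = (g - 1)/(g^2 + 8*g + 12)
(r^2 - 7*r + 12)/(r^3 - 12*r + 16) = (r^2 - 7*r + 12)/(r^3 - 12*r + 16)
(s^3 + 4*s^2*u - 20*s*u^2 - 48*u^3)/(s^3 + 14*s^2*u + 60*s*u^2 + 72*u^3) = (s - 4*u)/(s + 6*u)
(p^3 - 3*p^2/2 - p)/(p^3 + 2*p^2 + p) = (p^2 - 3*p/2 - 1)/(p^2 + 2*p + 1)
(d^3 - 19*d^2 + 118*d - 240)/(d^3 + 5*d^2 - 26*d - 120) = (d^2 - 14*d + 48)/(d^2 + 10*d + 24)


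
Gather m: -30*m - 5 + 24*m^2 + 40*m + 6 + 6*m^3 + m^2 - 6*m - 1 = 6*m^3 + 25*m^2 + 4*m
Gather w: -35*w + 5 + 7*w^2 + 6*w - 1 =7*w^2 - 29*w + 4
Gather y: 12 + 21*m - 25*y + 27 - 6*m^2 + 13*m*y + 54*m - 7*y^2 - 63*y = -6*m^2 + 75*m - 7*y^2 + y*(13*m - 88) + 39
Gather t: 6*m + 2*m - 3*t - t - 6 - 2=8*m - 4*t - 8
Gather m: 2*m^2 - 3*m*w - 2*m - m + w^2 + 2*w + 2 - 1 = 2*m^2 + m*(-3*w - 3) + w^2 + 2*w + 1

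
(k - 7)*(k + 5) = k^2 - 2*k - 35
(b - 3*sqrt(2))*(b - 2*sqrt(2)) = b^2 - 5*sqrt(2)*b + 12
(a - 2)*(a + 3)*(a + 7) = a^3 + 8*a^2 + a - 42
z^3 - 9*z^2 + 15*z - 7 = (z - 7)*(z - 1)^2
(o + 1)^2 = o^2 + 2*o + 1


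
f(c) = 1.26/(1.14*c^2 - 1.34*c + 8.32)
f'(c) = 1.26*(1.34 - 2.28*c)/(1.14*c^2 - 1.34*c + 8.32)^2 = (1.6884 - 2.8728*c)/(1.14*c^2 - 1.34*c + 8.32)^2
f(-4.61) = 0.03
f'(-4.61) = 0.01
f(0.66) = 0.16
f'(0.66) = -0.00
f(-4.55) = 0.03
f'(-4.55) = 0.01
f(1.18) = 0.15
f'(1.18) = -0.02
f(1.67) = 0.14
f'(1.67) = -0.04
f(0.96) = 0.16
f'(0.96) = -0.02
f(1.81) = 0.13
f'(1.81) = -0.04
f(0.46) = 0.16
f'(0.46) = 0.01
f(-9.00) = 0.01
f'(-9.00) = 0.00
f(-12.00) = 0.01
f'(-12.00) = 0.00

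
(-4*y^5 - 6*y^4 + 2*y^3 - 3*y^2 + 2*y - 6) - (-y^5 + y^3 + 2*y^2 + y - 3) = -3*y^5 - 6*y^4 + y^3 - 5*y^2 + y - 3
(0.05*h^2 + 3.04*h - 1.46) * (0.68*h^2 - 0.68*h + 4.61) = 0.034*h^4 + 2.0332*h^3 - 2.8295*h^2 + 15.0072*h - 6.7306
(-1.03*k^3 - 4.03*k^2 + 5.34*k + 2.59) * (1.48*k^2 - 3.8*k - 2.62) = -1.5244*k^5 - 2.0504*k^4 + 25.9158*k^3 - 5.9002*k^2 - 23.8328*k - 6.7858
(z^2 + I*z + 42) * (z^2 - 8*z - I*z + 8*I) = z^4 - 8*z^3 + 43*z^2 - 344*z - 42*I*z + 336*I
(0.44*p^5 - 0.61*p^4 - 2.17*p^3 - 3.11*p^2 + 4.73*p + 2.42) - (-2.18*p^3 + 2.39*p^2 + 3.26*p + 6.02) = 0.44*p^5 - 0.61*p^4 + 0.0100000000000002*p^3 - 5.5*p^2 + 1.47*p - 3.6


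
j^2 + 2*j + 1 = (j + 1)^2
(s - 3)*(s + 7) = s^2 + 4*s - 21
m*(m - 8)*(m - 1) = m^3 - 9*m^2 + 8*m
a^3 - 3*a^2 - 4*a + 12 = (a - 3)*(a - 2)*(a + 2)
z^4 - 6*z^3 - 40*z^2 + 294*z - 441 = (z - 7)*(z - 3)^2*(z + 7)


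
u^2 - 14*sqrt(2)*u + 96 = (u - 8*sqrt(2))*(u - 6*sqrt(2))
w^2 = w^2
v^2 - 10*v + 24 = (v - 6)*(v - 4)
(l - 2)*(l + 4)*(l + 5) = l^3 + 7*l^2 + 2*l - 40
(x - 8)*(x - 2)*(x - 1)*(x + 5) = x^4 - 6*x^3 - 29*x^2 + 114*x - 80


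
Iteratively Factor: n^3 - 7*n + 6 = (n + 3)*(n^2 - 3*n + 2) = (n - 1)*(n + 3)*(n - 2)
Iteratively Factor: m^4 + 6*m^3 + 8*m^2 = (m + 2)*(m^3 + 4*m^2) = m*(m + 2)*(m^2 + 4*m) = m*(m + 2)*(m + 4)*(m)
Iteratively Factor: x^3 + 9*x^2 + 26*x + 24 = (x + 2)*(x^2 + 7*x + 12) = (x + 2)*(x + 4)*(x + 3)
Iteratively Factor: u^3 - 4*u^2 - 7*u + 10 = (u + 2)*(u^2 - 6*u + 5) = (u - 5)*(u + 2)*(u - 1)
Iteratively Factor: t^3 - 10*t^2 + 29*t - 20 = (t - 4)*(t^2 - 6*t + 5) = (t - 5)*(t - 4)*(t - 1)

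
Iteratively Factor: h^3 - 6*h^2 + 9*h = (h)*(h^2 - 6*h + 9) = h*(h - 3)*(h - 3)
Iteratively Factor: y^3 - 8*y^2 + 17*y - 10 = (y - 5)*(y^2 - 3*y + 2) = (y - 5)*(y - 1)*(y - 2)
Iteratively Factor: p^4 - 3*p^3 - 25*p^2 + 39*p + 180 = (p + 3)*(p^3 - 6*p^2 - 7*p + 60) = (p + 3)^2*(p^2 - 9*p + 20) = (p - 4)*(p + 3)^2*(p - 5)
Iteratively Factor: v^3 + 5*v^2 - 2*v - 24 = (v + 3)*(v^2 + 2*v - 8) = (v + 3)*(v + 4)*(v - 2)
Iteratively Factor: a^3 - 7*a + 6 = (a + 3)*(a^2 - 3*a + 2) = (a - 1)*(a + 3)*(a - 2)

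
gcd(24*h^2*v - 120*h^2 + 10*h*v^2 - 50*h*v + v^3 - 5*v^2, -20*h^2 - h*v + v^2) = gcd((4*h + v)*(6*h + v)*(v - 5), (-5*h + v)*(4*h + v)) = 4*h + v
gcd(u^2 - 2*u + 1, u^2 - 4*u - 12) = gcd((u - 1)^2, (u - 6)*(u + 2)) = 1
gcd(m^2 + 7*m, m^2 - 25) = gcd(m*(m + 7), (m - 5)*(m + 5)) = 1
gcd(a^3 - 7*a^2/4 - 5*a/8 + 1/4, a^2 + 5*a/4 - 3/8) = a - 1/4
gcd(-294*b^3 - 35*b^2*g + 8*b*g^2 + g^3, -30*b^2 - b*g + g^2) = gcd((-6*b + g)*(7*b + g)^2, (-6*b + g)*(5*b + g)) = 6*b - g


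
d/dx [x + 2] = 1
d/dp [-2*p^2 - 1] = -4*p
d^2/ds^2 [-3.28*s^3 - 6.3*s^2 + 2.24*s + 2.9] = -19.68*s - 12.6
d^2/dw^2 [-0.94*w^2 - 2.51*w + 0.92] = -1.88000000000000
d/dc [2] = 0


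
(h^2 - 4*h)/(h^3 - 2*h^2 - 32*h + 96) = h/(h^2 + 2*h - 24)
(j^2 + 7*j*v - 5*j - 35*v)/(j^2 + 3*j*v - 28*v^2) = (5 - j)/(-j + 4*v)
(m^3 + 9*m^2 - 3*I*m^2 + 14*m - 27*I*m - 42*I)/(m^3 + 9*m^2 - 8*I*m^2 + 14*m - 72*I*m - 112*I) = (m - 3*I)/(m - 8*I)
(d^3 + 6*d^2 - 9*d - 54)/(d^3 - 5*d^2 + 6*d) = (d^2 + 9*d + 18)/(d*(d - 2))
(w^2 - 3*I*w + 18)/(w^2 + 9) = (w - 6*I)/(w - 3*I)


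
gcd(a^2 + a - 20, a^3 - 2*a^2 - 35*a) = a + 5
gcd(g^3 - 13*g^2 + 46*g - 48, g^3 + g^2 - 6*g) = g - 2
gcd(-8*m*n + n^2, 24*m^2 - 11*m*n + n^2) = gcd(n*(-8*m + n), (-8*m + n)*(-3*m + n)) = 8*m - n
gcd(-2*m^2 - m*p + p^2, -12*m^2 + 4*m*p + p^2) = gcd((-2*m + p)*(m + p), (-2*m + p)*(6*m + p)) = -2*m + p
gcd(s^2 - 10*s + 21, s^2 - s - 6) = s - 3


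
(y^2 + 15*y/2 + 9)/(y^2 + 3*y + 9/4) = 2*(y + 6)/(2*y + 3)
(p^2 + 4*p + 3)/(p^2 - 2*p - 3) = (p + 3)/(p - 3)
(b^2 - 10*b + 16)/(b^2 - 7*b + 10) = (b - 8)/(b - 5)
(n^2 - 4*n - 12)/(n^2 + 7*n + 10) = (n - 6)/(n + 5)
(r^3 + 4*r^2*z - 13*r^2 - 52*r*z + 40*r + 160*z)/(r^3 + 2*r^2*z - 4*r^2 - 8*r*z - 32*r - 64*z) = (r^2 + 4*r*z - 5*r - 20*z)/(r^2 + 2*r*z + 4*r + 8*z)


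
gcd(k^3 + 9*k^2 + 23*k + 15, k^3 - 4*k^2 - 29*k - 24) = k^2 + 4*k + 3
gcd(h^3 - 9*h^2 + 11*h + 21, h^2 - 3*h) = h - 3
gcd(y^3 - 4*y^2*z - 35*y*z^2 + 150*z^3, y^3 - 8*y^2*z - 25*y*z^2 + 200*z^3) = y - 5*z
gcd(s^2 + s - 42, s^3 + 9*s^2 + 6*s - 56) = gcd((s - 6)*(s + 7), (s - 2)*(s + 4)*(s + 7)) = s + 7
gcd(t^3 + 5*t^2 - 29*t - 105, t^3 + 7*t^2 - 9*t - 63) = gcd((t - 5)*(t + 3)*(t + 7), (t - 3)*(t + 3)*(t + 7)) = t^2 + 10*t + 21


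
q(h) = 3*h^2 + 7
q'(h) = 6*h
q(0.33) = 7.33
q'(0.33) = 1.98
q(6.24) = 123.81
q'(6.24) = 37.44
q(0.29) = 7.25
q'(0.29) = 1.74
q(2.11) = 20.36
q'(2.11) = 12.66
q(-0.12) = 7.04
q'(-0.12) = -0.72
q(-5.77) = 106.88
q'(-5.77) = -34.62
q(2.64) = 27.91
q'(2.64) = 15.84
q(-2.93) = 32.75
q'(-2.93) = -17.58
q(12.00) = 439.00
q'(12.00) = 72.00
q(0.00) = 7.00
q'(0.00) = 0.00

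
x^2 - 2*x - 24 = (x - 6)*(x + 4)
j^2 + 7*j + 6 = (j + 1)*(j + 6)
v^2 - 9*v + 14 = (v - 7)*(v - 2)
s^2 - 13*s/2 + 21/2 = (s - 7/2)*(s - 3)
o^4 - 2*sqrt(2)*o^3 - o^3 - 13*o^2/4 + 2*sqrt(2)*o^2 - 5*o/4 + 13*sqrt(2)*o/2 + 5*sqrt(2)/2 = (o - 5/2)*(o + 1/2)*(o + 1)*(o - 2*sqrt(2))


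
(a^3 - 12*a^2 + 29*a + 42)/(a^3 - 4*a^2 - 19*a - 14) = (a - 6)/(a + 2)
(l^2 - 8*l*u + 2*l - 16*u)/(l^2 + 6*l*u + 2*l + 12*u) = (l - 8*u)/(l + 6*u)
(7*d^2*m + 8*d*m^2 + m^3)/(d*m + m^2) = 7*d + m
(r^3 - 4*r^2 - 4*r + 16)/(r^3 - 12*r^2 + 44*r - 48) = (r + 2)/(r - 6)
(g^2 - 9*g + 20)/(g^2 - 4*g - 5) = (g - 4)/(g + 1)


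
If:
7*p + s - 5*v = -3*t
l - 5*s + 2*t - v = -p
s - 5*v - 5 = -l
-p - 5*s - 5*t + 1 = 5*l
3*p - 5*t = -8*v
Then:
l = 4217/2985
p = -7/597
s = -376/8955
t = -10463/8955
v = -1300/1791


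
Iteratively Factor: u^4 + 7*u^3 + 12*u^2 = (u + 4)*(u^3 + 3*u^2) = (u + 3)*(u + 4)*(u^2) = u*(u + 3)*(u + 4)*(u)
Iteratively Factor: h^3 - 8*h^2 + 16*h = (h - 4)*(h^2 - 4*h) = h*(h - 4)*(h - 4)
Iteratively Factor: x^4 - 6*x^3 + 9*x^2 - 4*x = (x - 1)*(x^3 - 5*x^2 + 4*x) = x*(x - 1)*(x^2 - 5*x + 4) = x*(x - 1)^2*(x - 4)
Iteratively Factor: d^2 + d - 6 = (d - 2)*(d + 3)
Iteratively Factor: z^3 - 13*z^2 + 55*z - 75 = (z - 5)*(z^2 - 8*z + 15) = (z - 5)^2*(z - 3)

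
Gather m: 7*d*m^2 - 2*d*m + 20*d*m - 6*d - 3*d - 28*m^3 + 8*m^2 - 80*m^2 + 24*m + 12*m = -9*d - 28*m^3 + m^2*(7*d - 72) + m*(18*d + 36)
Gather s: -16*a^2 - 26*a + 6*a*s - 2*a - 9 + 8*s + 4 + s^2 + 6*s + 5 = -16*a^2 - 28*a + s^2 + s*(6*a + 14)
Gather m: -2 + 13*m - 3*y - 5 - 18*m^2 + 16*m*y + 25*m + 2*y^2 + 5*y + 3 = -18*m^2 + m*(16*y + 38) + 2*y^2 + 2*y - 4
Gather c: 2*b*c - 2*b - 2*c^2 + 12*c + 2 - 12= -2*b - 2*c^2 + c*(2*b + 12) - 10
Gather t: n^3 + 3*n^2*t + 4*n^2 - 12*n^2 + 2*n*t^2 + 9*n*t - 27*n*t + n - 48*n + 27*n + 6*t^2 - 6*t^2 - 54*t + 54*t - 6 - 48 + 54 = n^3 - 8*n^2 + 2*n*t^2 - 20*n + t*(3*n^2 - 18*n)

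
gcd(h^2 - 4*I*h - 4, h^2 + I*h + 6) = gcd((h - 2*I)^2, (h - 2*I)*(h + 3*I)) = h - 2*I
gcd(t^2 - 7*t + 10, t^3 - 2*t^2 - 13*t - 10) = t - 5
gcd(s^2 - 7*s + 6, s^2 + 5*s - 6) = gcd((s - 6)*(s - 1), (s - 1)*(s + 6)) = s - 1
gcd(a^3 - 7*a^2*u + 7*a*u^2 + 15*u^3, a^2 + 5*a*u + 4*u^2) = a + u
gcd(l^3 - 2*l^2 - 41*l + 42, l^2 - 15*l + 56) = l - 7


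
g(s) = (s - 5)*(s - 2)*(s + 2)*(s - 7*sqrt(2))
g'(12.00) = 1626.96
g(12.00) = 2058.49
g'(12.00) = 1626.96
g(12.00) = 2058.49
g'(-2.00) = -333.19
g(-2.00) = 0.00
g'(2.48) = 71.36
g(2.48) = 40.21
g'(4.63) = -80.28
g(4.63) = 34.00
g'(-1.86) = -290.03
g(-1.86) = -43.59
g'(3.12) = 29.87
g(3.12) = 73.09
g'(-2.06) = -352.50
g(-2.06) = 20.57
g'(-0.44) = 10.57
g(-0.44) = -214.10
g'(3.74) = -16.05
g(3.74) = 77.51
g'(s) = (s - 5)*(s - 2)*(s + 2) + (s - 5)*(s - 2)*(s - 7*sqrt(2)) + (s - 5)*(s + 2)*(s - 7*sqrt(2)) + (s - 2)*(s + 2)*(s - 7*sqrt(2))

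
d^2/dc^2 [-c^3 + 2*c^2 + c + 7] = 4 - 6*c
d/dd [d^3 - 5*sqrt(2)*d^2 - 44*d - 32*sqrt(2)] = 3*d^2 - 10*sqrt(2)*d - 44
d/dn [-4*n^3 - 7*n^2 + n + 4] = -12*n^2 - 14*n + 1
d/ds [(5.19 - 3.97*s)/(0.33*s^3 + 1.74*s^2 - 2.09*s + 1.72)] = (2.6202*s^3 + 1.7697*s^2 - 18.0612*s + 4.0187)/(0.1089*s^6 + 1.1484*s^5 + 1.6482*s^4 - 6.138*s^3 + 10.3537*s^2 - 7.1896*s + 2.9584)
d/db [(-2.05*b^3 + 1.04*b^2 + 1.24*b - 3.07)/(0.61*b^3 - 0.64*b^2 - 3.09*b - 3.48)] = (0.6776*b^4 + 11.1562*b^3 + 24.6001*b^2 - 11.168*b - 13.8015)/(0.3721*b^6 - 0.7808*b^5 - 3.3602*b^4 - 0.2904*b^3 + 14.0025*b^2 + 21.5064*b + 12.1104)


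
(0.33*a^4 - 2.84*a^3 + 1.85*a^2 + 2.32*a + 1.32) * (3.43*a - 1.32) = 1.1319*a^5 - 10.1768*a^4 + 10.0943*a^3 + 5.5156*a^2 + 1.4652*a - 1.7424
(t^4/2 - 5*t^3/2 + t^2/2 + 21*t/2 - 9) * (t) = t^5/2 - 5*t^4/2 + t^3/2 + 21*t^2/2 - 9*t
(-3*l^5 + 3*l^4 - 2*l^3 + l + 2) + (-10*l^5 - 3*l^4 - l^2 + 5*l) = -13*l^5 - 2*l^3 - l^2 + 6*l + 2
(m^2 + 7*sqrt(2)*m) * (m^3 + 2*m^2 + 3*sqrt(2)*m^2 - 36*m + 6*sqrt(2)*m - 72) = m^5 + 2*m^4 + 10*sqrt(2)*m^4 + 6*m^3 + 20*sqrt(2)*m^3 - 252*sqrt(2)*m^2 + 12*m^2 - 504*sqrt(2)*m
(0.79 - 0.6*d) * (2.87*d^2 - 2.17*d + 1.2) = -1.722*d^3 + 3.5693*d^2 - 2.4343*d + 0.948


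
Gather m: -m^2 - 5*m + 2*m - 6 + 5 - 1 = -m^2 - 3*m - 2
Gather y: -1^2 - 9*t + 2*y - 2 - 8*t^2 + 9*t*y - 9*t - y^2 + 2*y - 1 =-8*t^2 - 18*t - y^2 + y*(9*t + 4) - 4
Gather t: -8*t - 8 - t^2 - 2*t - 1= -t^2 - 10*t - 9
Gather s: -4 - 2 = -6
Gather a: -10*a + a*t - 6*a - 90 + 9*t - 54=a*(t - 16) + 9*t - 144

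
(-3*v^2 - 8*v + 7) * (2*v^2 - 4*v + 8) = -6*v^4 - 4*v^3 + 22*v^2 - 92*v + 56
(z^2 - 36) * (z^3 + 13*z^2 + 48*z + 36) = z^5 + 13*z^4 + 12*z^3 - 432*z^2 - 1728*z - 1296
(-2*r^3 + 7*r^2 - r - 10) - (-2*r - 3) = -2*r^3 + 7*r^2 + r - 7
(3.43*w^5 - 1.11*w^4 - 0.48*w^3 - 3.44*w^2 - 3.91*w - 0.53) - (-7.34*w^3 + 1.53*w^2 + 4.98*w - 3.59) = 3.43*w^5 - 1.11*w^4 + 6.86*w^3 - 4.97*w^2 - 8.89*w + 3.06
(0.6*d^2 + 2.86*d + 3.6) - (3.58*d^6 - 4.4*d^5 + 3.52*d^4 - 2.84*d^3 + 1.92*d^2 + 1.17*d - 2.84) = -3.58*d^6 + 4.4*d^5 - 3.52*d^4 + 2.84*d^3 - 1.32*d^2 + 1.69*d + 6.44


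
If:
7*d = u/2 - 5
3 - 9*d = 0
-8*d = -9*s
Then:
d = 1/3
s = 8/27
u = 44/3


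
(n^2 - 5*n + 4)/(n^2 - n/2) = 2*(n^2 - 5*n + 4)/(n*(2*n - 1))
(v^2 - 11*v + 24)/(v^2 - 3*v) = (v - 8)/v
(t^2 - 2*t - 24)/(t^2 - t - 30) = (t + 4)/(t + 5)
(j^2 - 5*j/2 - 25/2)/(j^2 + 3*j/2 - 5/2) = (j - 5)/(j - 1)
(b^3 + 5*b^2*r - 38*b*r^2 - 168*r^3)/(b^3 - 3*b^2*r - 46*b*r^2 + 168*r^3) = (-b - 4*r)/(-b + 4*r)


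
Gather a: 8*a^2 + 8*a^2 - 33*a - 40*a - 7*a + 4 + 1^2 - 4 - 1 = 16*a^2 - 80*a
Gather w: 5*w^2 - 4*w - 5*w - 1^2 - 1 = 5*w^2 - 9*w - 2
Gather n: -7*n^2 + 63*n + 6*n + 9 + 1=-7*n^2 + 69*n + 10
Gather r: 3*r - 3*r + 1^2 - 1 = 0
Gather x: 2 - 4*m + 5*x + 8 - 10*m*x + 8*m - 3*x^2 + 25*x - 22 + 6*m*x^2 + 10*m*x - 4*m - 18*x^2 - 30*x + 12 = x^2*(6*m - 21)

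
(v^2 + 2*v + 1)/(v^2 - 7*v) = (v^2 + 2*v + 1)/(v*(v - 7))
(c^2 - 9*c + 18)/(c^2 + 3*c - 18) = (c - 6)/(c + 6)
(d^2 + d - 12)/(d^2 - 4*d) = (d^2 + d - 12)/(d*(d - 4))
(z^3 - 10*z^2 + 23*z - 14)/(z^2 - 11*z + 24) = (z^3 - 10*z^2 + 23*z - 14)/(z^2 - 11*z + 24)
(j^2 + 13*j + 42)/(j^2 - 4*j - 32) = (j^2 + 13*j + 42)/(j^2 - 4*j - 32)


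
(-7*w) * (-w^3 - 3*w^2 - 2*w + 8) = 7*w^4 + 21*w^3 + 14*w^2 - 56*w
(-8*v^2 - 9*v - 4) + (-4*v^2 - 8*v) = -12*v^2 - 17*v - 4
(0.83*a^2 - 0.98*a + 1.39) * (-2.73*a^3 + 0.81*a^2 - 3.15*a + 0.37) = -2.2659*a^5 + 3.3477*a^4 - 7.203*a^3 + 4.52*a^2 - 4.7411*a + 0.5143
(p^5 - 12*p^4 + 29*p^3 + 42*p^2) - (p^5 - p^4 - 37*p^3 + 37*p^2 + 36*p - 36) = -11*p^4 + 66*p^3 + 5*p^2 - 36*p + 36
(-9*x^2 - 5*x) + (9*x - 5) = -9*x^2 + 4*x - 5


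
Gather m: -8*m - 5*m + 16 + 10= 26 - 13*m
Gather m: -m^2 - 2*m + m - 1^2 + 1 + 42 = -m^2 - m + 42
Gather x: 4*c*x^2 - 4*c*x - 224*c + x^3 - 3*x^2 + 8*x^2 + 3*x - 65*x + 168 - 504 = -224*c + x^3 + x^2*(4*c + 5) + x*(-4*c - 62) - 336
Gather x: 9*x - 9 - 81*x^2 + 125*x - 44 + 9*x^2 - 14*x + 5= -72*x^2 + 120*x - 48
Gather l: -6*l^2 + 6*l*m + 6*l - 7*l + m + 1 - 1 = -6*l^2 + l*(6*m - 1) + m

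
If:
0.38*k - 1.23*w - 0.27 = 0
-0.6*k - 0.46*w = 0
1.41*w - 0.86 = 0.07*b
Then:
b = -15.86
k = 0.14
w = -0.18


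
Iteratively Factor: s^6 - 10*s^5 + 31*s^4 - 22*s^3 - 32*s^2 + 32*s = (s)*(s^5 - 10*s^4 + 31*s^3 - 22*s^2 - 32*s + 32) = s*(s - 4)*(s^4 - 6*s^3 + 7*s^2 + 6*s - 8) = s*(s - 4)*(s - 2)*(s^3 - 4*s^2 - s + 4) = s*(s - 4)*(s - 2)*(s + 1)*(s^2 - 5*s + 4) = s*(s - 4)^2*(s - 2)*(s + 1)*(s - 1)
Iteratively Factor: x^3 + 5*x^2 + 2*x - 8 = (x + 4)*(x^2 + x - 2) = (x - 1)*(x + 4)*(x + 2)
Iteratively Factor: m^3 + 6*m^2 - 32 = (m - 2)*(m^2 + 8*m + 16) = (m - 2)*(m + 4)*(m + 4)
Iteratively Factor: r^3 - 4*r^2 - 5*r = (r)*(r^2 - 4*r - 5) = r*(r - 5)*(r + 1)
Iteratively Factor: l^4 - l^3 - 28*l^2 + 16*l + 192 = (l - 4)*(l^3 + 3*l^2 - 16*l - 48) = (l - 4)*(l + 4)*(l^2 - l - 12) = (l - 4)*(l + 3)*(l + 4)*(l - 4)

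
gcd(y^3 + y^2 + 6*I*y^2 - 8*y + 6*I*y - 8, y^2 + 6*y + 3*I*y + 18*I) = 1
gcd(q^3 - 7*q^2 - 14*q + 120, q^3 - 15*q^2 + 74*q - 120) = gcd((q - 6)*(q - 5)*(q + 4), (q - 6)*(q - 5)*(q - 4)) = q^2 - 11*q + 30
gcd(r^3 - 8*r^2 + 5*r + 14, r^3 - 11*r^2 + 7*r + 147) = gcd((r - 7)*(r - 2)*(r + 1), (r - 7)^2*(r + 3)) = r - 7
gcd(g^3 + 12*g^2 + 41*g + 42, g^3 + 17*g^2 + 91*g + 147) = g^2 + 10*g + 21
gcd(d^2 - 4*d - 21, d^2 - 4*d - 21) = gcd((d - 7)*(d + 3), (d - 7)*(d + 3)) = d^2 - 4*d - 21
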